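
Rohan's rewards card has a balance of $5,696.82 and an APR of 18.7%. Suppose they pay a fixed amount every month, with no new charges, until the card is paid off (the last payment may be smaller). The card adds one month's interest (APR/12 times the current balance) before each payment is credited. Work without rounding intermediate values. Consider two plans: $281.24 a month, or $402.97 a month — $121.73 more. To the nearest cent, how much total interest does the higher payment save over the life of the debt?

Monthly rate r = 18.7%/12 = 1.55833% = 0.0155833.
At $281.24/mo: n = ⌈−ln(1 − rB₀/P)/ln(1+r)⌉ = 25 payments (last $149.33); total interest = total paid − $5,696.82 = $1,202.27.
At $402.97/mo: 17 payments (last $37.77); total interest $788.47.
Interest saved = $1,202.27 − $788.47 = $413.80.

$413.80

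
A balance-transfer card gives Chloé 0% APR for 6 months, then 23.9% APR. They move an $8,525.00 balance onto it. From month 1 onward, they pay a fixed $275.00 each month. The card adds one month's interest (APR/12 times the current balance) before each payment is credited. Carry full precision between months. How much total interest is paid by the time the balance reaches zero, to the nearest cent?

Promo months 1–6 at r₀ = 0%/12 = 0; months 7+ at r₁ = 23.9%/12 = 0.0199167.
After month 6 (no interest yet): B = $8,525.00 − 6·$275.00 = $6,875.00.
Then at r₁ with $275.00/mo: n₂ = −ln(1 − r₁·B/P)/ln(1+r₁) ≈ 34.94 → 35 more payments.
Total paid = 40·$275.00 + $257.82 = $11,257.82; interest = $11,257.82 − $8,525.00 = $2,732.82.

$2,732.82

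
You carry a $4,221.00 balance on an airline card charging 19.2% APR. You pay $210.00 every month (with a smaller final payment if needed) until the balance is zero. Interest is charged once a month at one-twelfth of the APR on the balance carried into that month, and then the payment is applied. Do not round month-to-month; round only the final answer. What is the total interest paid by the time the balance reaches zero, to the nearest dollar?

$913

Monthly rate r = 19.2%/12 = 1.6% = 0.016.
Payoff takes n = ⌈−ln(1 − rB₀/P)/ln(1+r)⌉ = ⌈24.445⌉ = 25 payments; the last is $93.78.
Total paid = 24·$210.00 + $93.78 = $5,133.78.
Total interest = total paid − principal = $5,133.78 − $4,221.00 = $912.78.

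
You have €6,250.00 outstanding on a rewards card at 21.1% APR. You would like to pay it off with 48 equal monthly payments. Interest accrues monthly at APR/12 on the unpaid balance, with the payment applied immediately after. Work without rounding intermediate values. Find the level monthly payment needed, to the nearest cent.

€193.87

Monthly rate r = 21.1%/12 = 1.75833% = 0.0175833.
Level-payment amortization: P = B₀·r / (1 − (1+r)^(−n)) = 6250.00·0.0175833 / (1 − 1.01758^(−48)).
Denominator 1 − (1+r)^(−48) = 0.566847614.
P = 109.896 / 0.566847614 ≈ 193.87.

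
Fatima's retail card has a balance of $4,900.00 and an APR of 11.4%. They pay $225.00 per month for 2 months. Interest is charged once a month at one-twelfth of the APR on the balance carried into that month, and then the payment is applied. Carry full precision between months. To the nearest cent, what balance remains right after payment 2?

$4,541.40

Monthly rate r = 11.4%/12 = 0.95% = 0.0095.
Each month: B ← B·(1+r) − $225.00.
Month 1: interest $46.55; balance after payment $4,721.55.
Month 2: interest $44.85; balance after payment $4,541.40.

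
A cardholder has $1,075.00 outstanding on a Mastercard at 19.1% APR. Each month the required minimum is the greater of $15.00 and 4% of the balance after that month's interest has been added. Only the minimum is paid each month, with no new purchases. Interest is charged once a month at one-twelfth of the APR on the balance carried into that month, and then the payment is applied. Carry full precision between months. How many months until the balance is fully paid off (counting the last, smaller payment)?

75 months

Monthly rate r = 19.1%/12 = 1.59167% = 0.0159167.
While 4% of the post-interest balance exceeds $15.00, each month B ← (B·(1+r))·(1 − 0.04), i.e. B shrinks by the factor (1+r)·0.96 = 0.97528.
This holds for months 1–43. Entering month 44 the balance is $366.41; 4% of the post-interest balance is now below $15.00, so the flat $15.00 minimum applies from here.
From month 44 a fixed $15.00 at rate r clears $366.41 in 32 more payments. Total: 43 + 32 = 75 months.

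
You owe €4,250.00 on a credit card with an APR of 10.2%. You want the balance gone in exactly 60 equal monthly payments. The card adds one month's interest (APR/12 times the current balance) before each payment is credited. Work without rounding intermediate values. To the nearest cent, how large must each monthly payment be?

Monthly rate r = 10.2%/12 = 0.85% = 0.0085.
Level-payment amortization: P = B₀·r / (1 − (1+r)^(−n)) = 4250.00·0.0085 / (1 − 1.0085^(−60)).
Denominator 1 − (1+r)^(−60) = 0.39820878.
P = 36.125 / 0.39820878 ≈ 90.72.

€90.72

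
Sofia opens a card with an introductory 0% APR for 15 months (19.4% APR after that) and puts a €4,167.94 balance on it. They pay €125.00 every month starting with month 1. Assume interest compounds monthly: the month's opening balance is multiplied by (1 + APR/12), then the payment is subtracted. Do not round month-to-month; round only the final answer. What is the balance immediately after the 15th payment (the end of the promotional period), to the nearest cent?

€2,292.94

Promo months 1–15 at r₀ = 0%/12 = 0; months 16+ at r₁ = 19.4%/12 = 0.0161667.
After month 15 (no interest yet): B = €4,167.94 − 15·€125.00 = €2,292.94.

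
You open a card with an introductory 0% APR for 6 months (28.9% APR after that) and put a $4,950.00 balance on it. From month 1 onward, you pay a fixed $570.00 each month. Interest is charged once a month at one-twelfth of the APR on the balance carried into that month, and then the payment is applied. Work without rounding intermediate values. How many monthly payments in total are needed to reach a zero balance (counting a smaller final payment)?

9 months

Promo months 1–6 at r₀ = 0%/12 = 0; months 7+ at r₁ = 28.9%/12 = 0.0240833.
After month 6 (no interest yet): B = $4,950.00 − 6·$570.00 = $1,530.00.
Then at r₁ with $570.00/mo: n₂ = −ln(1 − r₁·B/P)/ln(1+r₁) ≈ 2.81 → 3 more payments.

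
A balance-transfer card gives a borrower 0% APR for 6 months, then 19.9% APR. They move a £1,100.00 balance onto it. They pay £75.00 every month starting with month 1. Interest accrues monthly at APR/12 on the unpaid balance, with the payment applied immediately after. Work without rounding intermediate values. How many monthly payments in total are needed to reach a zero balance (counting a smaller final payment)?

Promo months 1–6 at r₀ = 0%/12 = 0; months 7+ at r₁ = 19.9%/12 = 0.0165833.
After month 6 (no interest yet): B = £1,100.00 − 6·£75.00 = £650.00.
Then at r₁ with £75.00/mo: n₂ = −ln(1 − r₁·B/P)/ln(1+r₁) ≈ 9.43 → 10 more payments.

16 payments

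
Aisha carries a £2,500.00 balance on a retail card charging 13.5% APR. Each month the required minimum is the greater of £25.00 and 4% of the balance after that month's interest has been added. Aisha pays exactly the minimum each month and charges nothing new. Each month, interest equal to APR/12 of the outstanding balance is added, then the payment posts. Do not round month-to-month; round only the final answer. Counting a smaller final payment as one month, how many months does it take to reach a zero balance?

Monthly rate r = 13.5%/12 = 1.125% = 0.01125.
While 4% of the post-interest balance exceeds £25.00, each month B ← (B·(1+r))·(1 − 0.04), i.e. B shrinks by the factor (1+r)·0.96 = 0.9708.
This holds for months 1–48. Entering month 49 the balance is £602.79; 4% of the post-interest balance is now below £25.00, so the flat £25.00 minimum applies from here.
From month 49 a fixed £25.00 at rate r clears £602.79 in 29 more payments. Total: 48 + 29 = 77 months.

77 months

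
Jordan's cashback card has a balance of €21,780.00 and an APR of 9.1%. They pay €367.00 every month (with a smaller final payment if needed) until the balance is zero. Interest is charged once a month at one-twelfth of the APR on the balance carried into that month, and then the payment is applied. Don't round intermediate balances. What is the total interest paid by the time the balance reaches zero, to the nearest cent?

Monthly rate r = 9.1%/12 = 0.758333% = 0.00758333.
Payoff takes n = ⌈−ln(1 − rB₀/P)/ln(1+r)⌉ = ⌈79.144⌉ = 80 payments; the last is €53.03.
Total paid = 79·€367.00 + €53.03 = €29,046.03.
Total interest = total paid − principal = €29,046.03 − €21,780.00 = €7,266.03.

€7,266.03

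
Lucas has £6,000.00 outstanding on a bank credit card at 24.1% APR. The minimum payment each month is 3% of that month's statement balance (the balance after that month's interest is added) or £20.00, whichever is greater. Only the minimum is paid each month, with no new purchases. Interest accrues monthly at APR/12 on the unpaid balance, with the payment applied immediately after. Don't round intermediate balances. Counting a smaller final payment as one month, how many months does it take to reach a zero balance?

Monthly rate r = 24.1%/12 = 2.00833% = 0.0200833.
While 3% of the post-interest balance exceeds £20.00, each month B ← (B·(1+r))·(1 − 0.03), i.e. B shrinks by the factor (1+r)·0.97 = 0.98948.
This holds for months 1–210. Entering month 211 the balance is £651.18; 3% of the post-interest balance is now below £20.00, so the flat £20.00 minimum applies from here.
From month 211 a fixed £20.00 at rate r clears £651.18 in 54 more payments. Total: 210 + 54 = 264 months.

264 months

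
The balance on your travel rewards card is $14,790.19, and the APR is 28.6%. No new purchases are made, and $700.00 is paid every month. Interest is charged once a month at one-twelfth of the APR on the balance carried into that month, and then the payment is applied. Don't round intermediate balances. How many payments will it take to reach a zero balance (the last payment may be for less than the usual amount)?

30 months

Monthly rate r = 28.6%/12 = 2.38333% = 0.0238333.
Recurrence: B ← B·(1+r) − $700.00.
Month 1: interest $352.50; balance after payment $14,442.69.
Month 2: interest $344.22; balance after payment $14,086.91.
Closed form: n = −ln(1 − rB₀/P)/ln(1+r) = −ln(0.49643)/ln(1.02383) ≈ 29.733, so the balance reaches zero during payment 30.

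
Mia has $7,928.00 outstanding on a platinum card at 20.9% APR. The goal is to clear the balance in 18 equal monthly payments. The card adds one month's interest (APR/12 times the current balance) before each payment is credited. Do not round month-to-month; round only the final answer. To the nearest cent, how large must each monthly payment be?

$516.88

Monthly rate r = 20.9%/12 = 1.74167% = 0.0174167.
Level-payment amortization: P = B₀·r / (1 − (1+r)^(−n)) = 7928.00·0.0174167 / (1 − 1.01742^(−18)).
Denominator 1 − (1+r)^(−18) = 0.267140467.
P = 138.079 / 0.267140467 ≈ 516.88.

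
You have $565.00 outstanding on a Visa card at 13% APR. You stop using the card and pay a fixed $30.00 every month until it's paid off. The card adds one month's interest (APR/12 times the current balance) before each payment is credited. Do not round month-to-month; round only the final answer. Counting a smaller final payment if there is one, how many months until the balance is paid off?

22 payments

Monthly rate r = 13%/12 = 1.08333% = 0.0108333.
Recurrence: B ← B·(1+r) − $30.00.
Month 1: interest $6.12; balance after payment $541.12.
Month 2: interest $5.86; balance after payment $516.98.
Closed form: n = −ln(1 − rB₀/P)/ln(1+r) = −ln(0.79597)/ln(1.01083) ≈ 21.178, so the balance reaches zero during payment 22.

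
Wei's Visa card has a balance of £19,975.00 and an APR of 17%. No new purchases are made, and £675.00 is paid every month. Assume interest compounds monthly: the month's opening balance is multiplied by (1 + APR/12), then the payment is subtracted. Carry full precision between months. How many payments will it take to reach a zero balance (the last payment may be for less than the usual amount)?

39 payments

Monthly rate r = 17%/12 = 1.41667% = 0.0141667.
Recurrence: B ← B·(1+r) − £675.00.
Month 1: interest £282.98; balance after payment £19,582.98.
Month 2: interest £277.43; balance after payment £19,185.40.
Closed form: n = −ln(1 − rB₀/P)/ln(1+r) = −ln(0.58077)/ln(1.01417) ≈ 38.629, so the balance reaches zero during payment 39.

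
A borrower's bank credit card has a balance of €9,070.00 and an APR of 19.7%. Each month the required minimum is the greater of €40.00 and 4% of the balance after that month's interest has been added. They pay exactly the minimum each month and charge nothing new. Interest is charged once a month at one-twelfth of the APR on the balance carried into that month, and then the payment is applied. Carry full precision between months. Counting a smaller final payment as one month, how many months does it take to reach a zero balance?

Monthly rate r = 19.7%/12 = 1.64167% = 0.0164167.
While 4% of the post-interest balance exceeds €40.00, each month B ← (B·(1+r))·(1 − 0.04), i.e. B shrinks by the factor (1+r)·0.96 = 0.97576.
This holds for months 1–91. Entering month 92 the balance is €972.35; 4% of the post-interest balance is now below €40.00, so the flat €40.00 minimum applies from here.
From month 92 a fixed €40.00 at rate r clears €972.35 in 32 more payments. Total: 91 + 32 = 123 months.

123 months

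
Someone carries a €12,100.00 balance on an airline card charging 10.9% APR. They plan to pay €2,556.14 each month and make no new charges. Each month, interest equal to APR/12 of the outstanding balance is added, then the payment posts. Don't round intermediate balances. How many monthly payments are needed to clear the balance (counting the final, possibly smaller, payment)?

5 payments

Monthly rate r = 10.9%/12 = 0.908333% = 0.00908333.
Recurrence: B ← B·(1+r) − €2,556.14.
Month 1: interest €109.91; balance after payment €9,653.77.
Month 2: interest €87.69; balance after payment €7,185.32.
Month 3: interest €65.27; balance after payment €4,694.44.
Month 4: interest €42.64; balance after payment €2,180.94.
Month 5: interest €19.81; balance after payment €0.00.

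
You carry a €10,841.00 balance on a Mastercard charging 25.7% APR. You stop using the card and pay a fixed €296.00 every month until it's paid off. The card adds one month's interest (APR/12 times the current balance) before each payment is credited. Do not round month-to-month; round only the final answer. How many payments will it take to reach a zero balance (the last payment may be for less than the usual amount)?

73 payments

Monthly rate r = 25.7%/12 = 2.14167% = 0.0214167.
Recurrence: B ← B·(1+r) − €296.00.
Month 1: interest €232.18; balance after payment €10,777.18.
Month 2: interest €230.81; balance after payment €10,711.99.
Closed form: n = −ln(1 − rB₀/P)/ln(1+r) = −ln(0.21561)/ln(1.02142) ≈ 72.403, so the balance reaches zero during payment 73.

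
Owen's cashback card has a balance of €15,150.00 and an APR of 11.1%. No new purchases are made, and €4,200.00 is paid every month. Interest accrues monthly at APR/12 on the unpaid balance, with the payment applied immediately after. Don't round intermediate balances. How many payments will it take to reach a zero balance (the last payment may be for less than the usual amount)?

4 months

Monthly rate r = 11.1%/12 = 0.925% = 0.00925.
Recurrence: B ← B·(1+r) − €4,200.00.
Month 1: interest €140.14; balance after payment €11,090.14.
Month 2: interest €102.58; balance after payment €6,992.72.
Month 3: interest €64.68; balance after payment €2,857.40.
Month 4: interest €26.43; balance after payment €0.00.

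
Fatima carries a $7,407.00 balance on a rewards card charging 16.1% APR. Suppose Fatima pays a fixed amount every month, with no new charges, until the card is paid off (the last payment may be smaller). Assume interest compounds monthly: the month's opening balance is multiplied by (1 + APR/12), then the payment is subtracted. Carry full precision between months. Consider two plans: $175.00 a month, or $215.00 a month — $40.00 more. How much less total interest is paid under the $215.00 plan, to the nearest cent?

Monthly rate r = 16.1%/12 = 1.34167% = 0.0134167.
At $175.00/mo: n = ⌈−ln(1 − rB₀/P)/ln(1+r)⌉ = 63 payments (last $167.16); total interest = total paid − $7,407.00 = $3,610.16.
At $215.00/mo: 47 payments (last $117.19); total interest $2,600.19.
Interest saved = $3,610.16 − $2,600.19 = $1,009.97.

$1,009.97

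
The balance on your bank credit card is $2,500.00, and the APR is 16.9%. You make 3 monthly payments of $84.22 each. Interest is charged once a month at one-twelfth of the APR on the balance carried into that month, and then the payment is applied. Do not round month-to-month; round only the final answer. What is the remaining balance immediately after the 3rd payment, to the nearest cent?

Monthly rate r = 16.9%/12 = 1.40833% = 0.0140833.
Each month: B ← B·(1+r) − $84.22.
Month 1: interest $35.21; balance after payment $2,450.99.
Month 2: interest $34.52; balance after payment $2,401.29.
Month 3: interest $33.82; balance after payment $2,350.88.

$2,350.88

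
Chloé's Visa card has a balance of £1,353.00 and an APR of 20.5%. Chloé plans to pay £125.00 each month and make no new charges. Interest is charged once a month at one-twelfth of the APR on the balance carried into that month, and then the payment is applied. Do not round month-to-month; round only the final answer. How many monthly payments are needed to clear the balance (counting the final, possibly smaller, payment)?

Monthly rate r = 20.5%/12 = 1.70833% = 0.0170833.
Recurrence: B ← B·(1+r) − £125.00.
Month 1: interest £23.11; balance after payment £1,251.11.
Month 2: interest £21.37; balance after payment £1,147.49.
Closed form: n = −ln(1 − rB₀/P)/ln(1+r) = −ln(0.81509)/ln(1.01708) ≈ 12.070, so the balance reaches zero during payment 13.

13 months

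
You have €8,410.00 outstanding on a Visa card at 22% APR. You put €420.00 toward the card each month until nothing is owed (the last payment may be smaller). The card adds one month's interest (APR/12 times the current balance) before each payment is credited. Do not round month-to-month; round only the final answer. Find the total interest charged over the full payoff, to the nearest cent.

€2,166.05

Monthly rate r = 22%/12 = 1.83333% = 0.0183333.
Payoff takes n = ⌈−ln(1 − rB₀/P)/ln(1+r)⌉ = ⌈25.180⌉ = 26 payments; the last is €76.05.
Total paid = 25·€420.00 + €76.05 = €10,576.05.
Total interest = total paid − principal = €10,576.05 − €8,410.00 = €2,166.05.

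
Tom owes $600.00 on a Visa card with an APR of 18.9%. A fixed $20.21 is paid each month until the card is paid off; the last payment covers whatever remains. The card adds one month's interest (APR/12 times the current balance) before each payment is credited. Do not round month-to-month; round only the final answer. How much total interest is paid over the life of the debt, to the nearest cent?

Monthly rate r = 18.9%/12 = 1.575% = 0.01575.
Payoff takes n = ⌈−ln(1 − rB₀/P)/ln(1+r)⌉ = ⌈40.336⌉ = 41 payments; the last is $6.83.
Total paid = 40·$20.21 + $6.83 = $815.23.
Total interest = total paid − principal = $815.23 − $600.00 = $215.23.

$215.23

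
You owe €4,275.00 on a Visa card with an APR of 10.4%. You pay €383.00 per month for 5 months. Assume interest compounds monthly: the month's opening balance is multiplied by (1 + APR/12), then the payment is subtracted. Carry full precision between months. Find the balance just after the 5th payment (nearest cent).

€2,515.01

Monthly rate r = 10.4%/12 = 0.866667% = 0.00866667.
Each month: B ← B·(1+r) − €383.00.
Month 1: interest €37.05; balance after payment €3,929.05.
Month 2: interest €34.05; balance after payment €3,580.10.
Month 3: interest €31.03; balance after payment €3,228.13.
Month 4: interest €27.98; balance after payment €2,873.11.
Month 5: interest €24.90; balance after payment €2,515.01.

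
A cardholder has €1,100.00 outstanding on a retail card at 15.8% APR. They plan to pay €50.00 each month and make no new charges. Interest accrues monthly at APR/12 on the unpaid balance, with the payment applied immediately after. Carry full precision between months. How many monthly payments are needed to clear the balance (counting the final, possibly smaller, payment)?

Monthly rate r = 15.8%/12 = 1.31667% = 0.0131667.
Recurrence: B ← B·(1+r) − €50.00.
Month 1: interest €14.48; balance after payment €1,064.48.
Month 2: interest €14.02; balance after payment €1,028.50.
Closed form: n = −ln(1 − rB₀/P)/ln(1+r) = −ln(0.71033)/ln(1.01317) ≈ 26.147, so the balance reaches zero during payment 27.

27 payments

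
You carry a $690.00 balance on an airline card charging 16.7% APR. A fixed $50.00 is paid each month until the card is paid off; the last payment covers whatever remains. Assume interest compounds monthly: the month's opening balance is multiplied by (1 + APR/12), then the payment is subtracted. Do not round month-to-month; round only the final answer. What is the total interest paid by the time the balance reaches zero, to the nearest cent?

Monthly rate r = 16.7%/12 = 1.39167% = 0.0139167.
Payoff takes n = ⌈−ln(1 − rB₀/P)/ln(1+r)⌉ = ⌈15.430⌉ = 16 payments; the last is $21.59.
Total paid = 15·$50.00 + $21.59 = $771.59.
Total interest = total paid − principal = $771.59 − $690.00 = $81.59.

$81.59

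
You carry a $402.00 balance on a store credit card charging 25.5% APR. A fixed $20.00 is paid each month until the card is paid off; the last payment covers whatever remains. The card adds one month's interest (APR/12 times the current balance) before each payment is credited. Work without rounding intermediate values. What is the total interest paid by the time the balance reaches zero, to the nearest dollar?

$128

Monthly rate r = 25.5%/12 = 2.125% = 0.02125.
Payoff takes n = ⌈−ln(1 − rB₀/P)/ln(1+r)⌉ = ⌈26.493⌉ = 27 payments; the last is $9.92.
Total paid = 26·$20.00 + $9.92 = $529.92.
Total interest = total paid − principal = $529.92 − $402.00 = $127.92.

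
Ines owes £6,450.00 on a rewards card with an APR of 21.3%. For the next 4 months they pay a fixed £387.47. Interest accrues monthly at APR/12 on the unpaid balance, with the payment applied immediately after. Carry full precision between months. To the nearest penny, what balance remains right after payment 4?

£5,328.65

Monthly rate r = 21.3%/12 = 1.775% = 0.01775.
Each month: B ← B·(1+r) − £387.47.
Month 1: interest £114.49; balance after payment £6,177.02.
Month 2: interest £109.64; balance after payment £5,899.19.
Month 3: interest £104.71; balance after payment £5,616.43.
Month 4: interest £99.69; balance after payment £5,328.65.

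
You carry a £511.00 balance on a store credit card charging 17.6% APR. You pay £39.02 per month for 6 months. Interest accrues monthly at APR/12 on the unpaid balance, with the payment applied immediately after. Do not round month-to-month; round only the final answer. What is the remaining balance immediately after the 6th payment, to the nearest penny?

Monthly rate r = 17.6%/12 = 1.46667% = 0.0146667.
Each month: B ← B·(1+r) − £39.02.
Month 1: interest £7.49; balance after payment £479.47.
Month 2: interest £7.03; balance after payment £447.49.
Month 3: interest £6.56; balance after payment £415.03.
Month 4: interest £6.09; balance after payment £382.10.
Month 5: interest £5.60; balance after payment £348.68.
Month 6: interest £5.11; balance after payment £314.78.

£314.78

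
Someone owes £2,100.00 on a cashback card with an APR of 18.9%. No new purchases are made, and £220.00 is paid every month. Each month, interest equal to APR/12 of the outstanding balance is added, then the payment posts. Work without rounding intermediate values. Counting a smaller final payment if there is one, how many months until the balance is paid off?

Monthly rate r = 18.9%/12 = 1.575% = 0.01575.
Recurrence: B ← B·(1+r) − £220.00.
Month 1: interest £33.08; balance after payment £1,913.07.
Month 2: interest £30.13; balance after payment £1,723.21.
Closed form: n = −ln(1 − rB₀/P)/ln(1+r) = −ln(0.84966)/ln(1.01575) ≈ 10.425, so the balance reaches zero during payment 11.

11 payments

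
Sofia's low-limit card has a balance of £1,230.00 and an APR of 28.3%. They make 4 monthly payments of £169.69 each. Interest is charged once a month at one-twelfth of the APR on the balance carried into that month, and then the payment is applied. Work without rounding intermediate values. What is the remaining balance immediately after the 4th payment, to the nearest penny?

Monthly rate r = 28.3%/12 = 2.35833% = 0.0235833.
Each month: B ← B·(1+r) − £169.69.
Month 1: interest £29.01; balance after payment £1,089.32.
Month 2: interest £25.69; balance after payment £945.32.
Month 3: interest £22.29; balance after payment £797.92.
Month 4: interest £18.82; balance after payment £647.05.

£647.05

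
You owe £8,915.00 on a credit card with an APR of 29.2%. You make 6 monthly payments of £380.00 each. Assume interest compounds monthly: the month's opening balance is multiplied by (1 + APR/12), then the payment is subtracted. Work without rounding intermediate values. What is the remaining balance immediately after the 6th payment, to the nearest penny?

Monthly rate r = 29.2%/12 = 2.43333% = 0.0243333.
Each month: B ← B·(1+r) − £380.00.
Month 1: interest £216.93; balance after payment £8,751.93.
Month 2: interest £212.96; balance after payment £8,584.90.
Month 3: interest £208.90; balance after payment £8,413.79.
Month 4: interest £204.74; balance after payment £8,238.53.
Month 5: interest £200.47; balance after payment £8,059.00.
Month 6: interest £196.10; balance after payment £7,875.10.

£7,875.10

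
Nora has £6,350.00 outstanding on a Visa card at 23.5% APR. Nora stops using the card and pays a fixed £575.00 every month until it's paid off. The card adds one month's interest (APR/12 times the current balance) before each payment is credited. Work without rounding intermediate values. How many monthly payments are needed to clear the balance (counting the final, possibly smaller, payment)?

Monthly rate r = 23.5%/12 = 1.95833% = 0.0195833.
Recurrence: B ← B·(1+r) − £575.00.
Month 1: interest £124.35; balance after payment £5,899.35.
Month 2: interest £115.53; balance after payment £5,439.88.
Closed form: n = −ln(1 − rB₀/P)/ln(1+r) = −ln(0.78373)/ln(1.01958) ≈ 12.565, so the balance reaches zero during payment 13.

13 payments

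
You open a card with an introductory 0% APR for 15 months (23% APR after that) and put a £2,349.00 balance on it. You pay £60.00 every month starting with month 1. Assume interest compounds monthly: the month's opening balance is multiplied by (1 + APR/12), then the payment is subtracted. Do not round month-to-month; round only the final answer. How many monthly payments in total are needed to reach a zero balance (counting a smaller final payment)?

Promo months 1–15 at r₀ = 0%/12 = 0; months 16+ at r₁ = 23%/12 = 0.0191667.
After month 15 (no interest yet): B = £2,349.00 − 15·£60.00 = £1,449.00.
Then at r₁ with £60.00/mo: n₂ = −ln(1 − r₁·B/P)/ln(1+r₁) ≈ 32.74 → 33 more payments.

48 months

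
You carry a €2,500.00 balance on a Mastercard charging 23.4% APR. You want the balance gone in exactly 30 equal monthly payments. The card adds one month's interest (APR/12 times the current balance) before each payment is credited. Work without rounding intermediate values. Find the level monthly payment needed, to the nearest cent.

Monthly rate r = 23.4%/12 = 1.95% = 0.0195.
Level-payment amortization: P = B₀·r / (1 − (1+r)^(−n)) = 2500.00·0.0195 / (1 − 1.0195^(−30)).
Denominator 1 − (1+r)^(−30) = 0.439748412.
P = 48.75 / 0.439748412 ≈ 110.86.

€110.86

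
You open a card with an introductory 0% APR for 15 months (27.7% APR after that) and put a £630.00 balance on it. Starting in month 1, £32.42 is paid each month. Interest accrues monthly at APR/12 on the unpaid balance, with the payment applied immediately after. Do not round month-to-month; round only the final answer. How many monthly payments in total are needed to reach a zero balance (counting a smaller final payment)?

20 months

Promo months 1–15 at r₀ = 0%/12 = 0; months 16+ at r₁ = 27.7%/12 = 0.0230833.
After month 15 (no interest yet): B = £630.00 − 15·£32.42 = £143.70.
Then at r₁ with £32.42/mo: n₂ = −ln(1 − r₁·B/P)/ln(1+r₁) ≈ 4.73 → 5 more payments.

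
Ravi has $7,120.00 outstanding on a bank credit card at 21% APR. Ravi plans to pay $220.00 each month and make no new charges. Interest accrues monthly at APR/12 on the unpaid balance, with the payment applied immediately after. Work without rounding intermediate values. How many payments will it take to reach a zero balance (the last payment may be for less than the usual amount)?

49 months

Monthly rate r = 21%/12 = 1.75% = 0.0175.
Recurrence: B ← B·(1+r) − $220.00.
Month 1: interest $124.60; balance after payment $7,024.60.
Month 2: interest $122.93; balance after payment $6,927.53.
Closed form: n = −ln(1 − rB₀/P)/ln(1+r) = −ln(0.43364)/ln(1.0175) ≈ 48.162, so the balance reaches zero during payment 49.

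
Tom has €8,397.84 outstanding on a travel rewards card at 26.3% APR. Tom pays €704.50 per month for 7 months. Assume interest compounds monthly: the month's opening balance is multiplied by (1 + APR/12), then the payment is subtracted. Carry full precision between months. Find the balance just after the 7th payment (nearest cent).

Monthly rate r = 26.3%/12 = 2.19167% = 0.0219167.
Each month: B ← B·(1+r) − €704.50.
Month 1: interest €184.05; balance after payment €7,877.39.
Month 2: interest €172.65; balance after payment €7,345.54.
Month 3: interest €160.99; balance after payment €6,802.03.
Month 4: interest €149.08; balance after payment €6,246.61.
Month 5: interest €136.90; balance after payment €5,679.01.
Month 6: interest €124.46; balance after payment €5,098.98.
Month 7: interest €111.75; balance after payment €4,506.23.

€4,506.23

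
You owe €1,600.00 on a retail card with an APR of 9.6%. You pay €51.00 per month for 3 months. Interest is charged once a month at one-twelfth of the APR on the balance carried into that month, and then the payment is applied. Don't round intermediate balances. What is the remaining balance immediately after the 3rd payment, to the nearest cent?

Monthly rate r = 9.6%/12 = 0.8% = 0.008.
Each month: B ← B·(1+r) − €51.00.
Month 1: interest €12.80; balance after payment €1,561.80.
Month 2: interest €12.49; balance after payment €1,523.29.
Month 3: interest €12.19; balance after payment €1,484.48.

€1,484.48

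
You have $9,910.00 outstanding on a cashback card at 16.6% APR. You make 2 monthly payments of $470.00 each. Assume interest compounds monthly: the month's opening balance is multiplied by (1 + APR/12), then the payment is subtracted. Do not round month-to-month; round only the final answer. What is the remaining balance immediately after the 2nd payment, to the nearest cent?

Monthly rate r = 16.6%/12 = 1.38333% = 0.0138333.
Each month: B ← B·(1+r) − $470.00.
Month 1: interest $137.09; balance after payment $9,577.09.
Month 2: interest $132.48; balance after payment $9,239.57.

$9,239.57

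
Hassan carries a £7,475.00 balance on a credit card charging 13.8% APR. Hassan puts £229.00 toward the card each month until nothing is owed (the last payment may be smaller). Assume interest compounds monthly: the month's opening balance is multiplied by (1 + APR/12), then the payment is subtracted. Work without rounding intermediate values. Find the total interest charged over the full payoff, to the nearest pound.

£1,950

Monthly rate r = 13.8%/12 = 1.15% = 0.0115.
Payoff takes n = ⌈−ln(1 − rB₀/P)/ln(1+r)⌉ = ⌈41.158⌉ = 42 payments; the last is £36.34.
Total paid = 41·£229.00 + £36.34 = £9,425.34.
Total interest = total paid − principal = £9,425.34 − £7,475.00 = £1,950.34.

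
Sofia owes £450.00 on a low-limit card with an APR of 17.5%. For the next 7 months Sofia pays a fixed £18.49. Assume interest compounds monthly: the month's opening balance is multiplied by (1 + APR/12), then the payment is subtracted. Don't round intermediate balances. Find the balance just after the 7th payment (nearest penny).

Monthly rate r = 17.5%/12 = 1.45833% = 0.0145833.
Each month: B ← B·(1+r) − £18.49.
Month 1: interest £6.56; balance after payment £438.07.
Month 2: interest £6.39; balance after payment £425.97.
Month 3: interest £6.21; balance after payment £413.69.
Month 4: interest £6.03; balance after payment £401.24.
Month 5: interest £5.85; balance after payment £388.60.
Month 6: interest £5.67; balance after payment £375.77.
Month 7: interest £5.48; balance after payment £362.76.

£362.76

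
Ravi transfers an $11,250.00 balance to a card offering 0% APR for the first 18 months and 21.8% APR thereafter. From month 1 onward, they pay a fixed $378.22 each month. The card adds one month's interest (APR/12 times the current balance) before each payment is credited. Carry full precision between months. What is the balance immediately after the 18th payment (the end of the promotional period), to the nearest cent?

Promo months 1–18 at r₀ = 0%/12 = 0; months 19+ at r₁ = 21.8%/12 = 0.0181667.
After month 18 (no interest yet): B = $11,250.00 − 18·$378.22 = $4,442.04.

$4,442.04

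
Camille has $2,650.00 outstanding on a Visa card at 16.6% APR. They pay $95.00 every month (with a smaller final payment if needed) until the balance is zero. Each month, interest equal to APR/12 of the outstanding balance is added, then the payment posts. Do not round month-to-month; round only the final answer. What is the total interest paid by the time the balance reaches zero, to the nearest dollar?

Monthly rate r = 16.6%/12 = 1.38333% = 0.0138333.
Payoff takes n = ⌈−ln(1 − rB₀/P)/ln(1+r)⌉ = ⌈35.489⌉ = 36 payments; the last is $46.58.
Total paid = 35·$95.00 + $46.58 = $3,371.58.
Total interest = total paid − principal = $3,371.58 − $2,650.00 = $721.58.

$722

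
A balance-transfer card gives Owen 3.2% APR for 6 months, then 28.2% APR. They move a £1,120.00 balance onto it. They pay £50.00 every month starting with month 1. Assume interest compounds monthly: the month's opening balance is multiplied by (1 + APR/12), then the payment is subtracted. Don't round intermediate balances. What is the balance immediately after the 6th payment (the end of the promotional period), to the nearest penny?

£836.03

Promo months 1–6 at r₀ = 3.2%/12 = 0.00266667; months 7+ at r₁ = 28.2%/12 = 0.0235.
After month 6: iterate B ← B·(1+r₀) − £50.00 for 6 months → £836.03.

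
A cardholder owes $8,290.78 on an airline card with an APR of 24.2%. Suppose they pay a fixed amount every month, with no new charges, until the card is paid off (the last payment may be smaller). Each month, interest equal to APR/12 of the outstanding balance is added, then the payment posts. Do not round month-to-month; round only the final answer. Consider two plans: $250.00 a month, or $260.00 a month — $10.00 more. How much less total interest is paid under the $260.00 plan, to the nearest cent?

$420.48

Monthly rate r = 24.2%/12 = 2.01667% = 0.0201667.
At $250.00/mo: n = ⌈−ln(1 − rB₀/P)/ln(1+r)⌉ = 56 payments (last $86.59); total interest = total paid − $8,290.78 = $5,545.81.
At $260.00/mo: 52 payments (last $156.11); total interest $5,125.33.
Interest saved = $5,545.81 − $5,125.33 = $420.48.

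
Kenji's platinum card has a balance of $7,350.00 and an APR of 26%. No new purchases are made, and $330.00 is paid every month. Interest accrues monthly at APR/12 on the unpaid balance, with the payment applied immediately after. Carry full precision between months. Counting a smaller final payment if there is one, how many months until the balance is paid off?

Monthly rate r = 26%/12 = 2.16667% = 0.0216667.
Recurrence: B ← B·(1+r) − $330.00.
Month 1: interest $159.25; balance after payment $7,179.25.
Month 2: interest $155.55; balance after payment $7,004.80.
Closed form: n = −ln(1 − rB₀/P)/ln(1+r) = −ln(0.51742)/ln(1.02167) ≈ 30.739, so the balance reaches zero during payment 31.

31 payments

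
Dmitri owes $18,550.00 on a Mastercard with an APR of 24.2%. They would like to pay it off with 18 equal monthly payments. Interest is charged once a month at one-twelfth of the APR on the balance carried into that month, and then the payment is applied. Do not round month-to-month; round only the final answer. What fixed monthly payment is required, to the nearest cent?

Monthly rate r = 24.2%/12 = 2.01667% = 0.0201667.
Level-payment amortization: P = B₀·r / (1 − (1+r)^(−n)) = 18550.00·0.0201667 / (1 − 1.02017^(−18)).
Denominator 1 − (1+r)^(−18) = 0.301896724.
P = 374.092 / 0.301896724 ≈ 1239.14.

$1,239.14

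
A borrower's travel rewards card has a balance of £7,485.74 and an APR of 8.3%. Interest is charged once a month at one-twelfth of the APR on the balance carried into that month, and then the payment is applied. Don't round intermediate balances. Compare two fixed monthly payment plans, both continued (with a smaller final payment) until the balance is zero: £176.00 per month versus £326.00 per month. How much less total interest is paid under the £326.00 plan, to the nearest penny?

£716.11

Monthly rate r = 8.3%/12 = 0.691667% = 0.00691667.
At £176.00/mo: n = ⌈−ln(1 − rB₀/P)/ln(1+r)⌉ = 51 payments (last £96.10); total interest = total paid − £7,485.74 = £1,410.36.
At £326.00/mo: 26 payments (last £29.99); total interest £694.25.
Interest saved = £1,410.36 − £694.25 = £716.11.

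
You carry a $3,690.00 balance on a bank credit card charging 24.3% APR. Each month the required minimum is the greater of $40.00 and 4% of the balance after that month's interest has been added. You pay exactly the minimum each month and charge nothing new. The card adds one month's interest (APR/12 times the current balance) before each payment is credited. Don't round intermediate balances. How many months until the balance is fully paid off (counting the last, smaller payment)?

99 months

Monthly rate r = 24.3%/12 = 2.025% = 0.02025.
While 4% of the post-interest balance exceeds $40.00, each month B ← (B·(1+r))·(1 − 0.04), i.e. B shrinks by the factor (1+r)·0.96 = 0.97944.
This holds for months 1–64. Entering month 65 the balance is $976.36; 4% of the post-interest balance is now below $40.00, so the flat $40.00 minimum applies from here.
From month 65 a fixed $40.00 at rate r clears $976.36 in 35 more payments. Total: 64 + 35 = 99 months.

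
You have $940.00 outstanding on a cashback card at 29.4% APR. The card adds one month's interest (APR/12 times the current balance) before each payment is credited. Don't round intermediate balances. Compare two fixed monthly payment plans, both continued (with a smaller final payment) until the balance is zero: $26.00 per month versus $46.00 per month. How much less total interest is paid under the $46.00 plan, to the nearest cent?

$1,010.63

Monthly rate r = 29.4%/12 = 2.45% = 0.0245.
At $26.00/mo: n = ⌈−ln(1 − rB₀/P)/ln(1+r)⌉ = 90 payments (last $16.53); total interest = total paid − $940.00 = $1,390.53.
At $46.00/mo: 29 payments (last $31.90); total interest $379.90.
Interest saved = $1,390.53 − $379.90 = $1,010.63.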